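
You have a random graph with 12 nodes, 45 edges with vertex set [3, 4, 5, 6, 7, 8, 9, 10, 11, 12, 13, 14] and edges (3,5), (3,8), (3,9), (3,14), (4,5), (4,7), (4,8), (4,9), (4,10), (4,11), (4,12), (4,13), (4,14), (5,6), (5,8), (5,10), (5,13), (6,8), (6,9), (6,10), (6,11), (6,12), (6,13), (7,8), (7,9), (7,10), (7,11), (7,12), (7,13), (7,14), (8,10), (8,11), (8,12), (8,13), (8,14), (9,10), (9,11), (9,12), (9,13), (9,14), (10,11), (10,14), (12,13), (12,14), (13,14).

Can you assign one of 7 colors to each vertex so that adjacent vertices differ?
A valid 7-coloring: color 1: [8, 9]; color 2: [3, 4, 6]; color 3: [10, 13]; color 4: [5, 11, 14]; color 5: [7]; color 6: [12].
(χ(G) = 6 ≤ 7.)

Yes, G is 7-colorable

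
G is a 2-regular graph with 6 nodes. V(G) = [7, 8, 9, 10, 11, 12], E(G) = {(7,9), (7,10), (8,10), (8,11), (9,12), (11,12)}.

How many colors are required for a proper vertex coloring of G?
χ(G) = 2

Clique number ω(G) = 2 (lower bound: χ ≥ ω).
The graph is bipartite (no odd cycle), so 2 colors suffice: χ(G) = 2.
A valid 2-coloring: color 1: [7, 8, 12]; color 2: [9, 10, 11].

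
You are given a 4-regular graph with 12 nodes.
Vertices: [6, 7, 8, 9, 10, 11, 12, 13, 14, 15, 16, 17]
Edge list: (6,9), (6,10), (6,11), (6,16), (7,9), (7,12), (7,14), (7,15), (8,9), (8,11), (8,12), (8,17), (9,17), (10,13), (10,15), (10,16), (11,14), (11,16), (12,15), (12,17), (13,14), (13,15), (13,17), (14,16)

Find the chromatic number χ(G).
χ(G) = 3

Clique number ω(G) = 3 (lower bound: χ ≥ ω).
The clique on [6, 10, 16] has size 3, forcing χ ≥ 3, and the coloring below uses 3 colors, so χ(G) = 3.
A valid 3-coloring: color 1: [6, 14, 15, 17]; color 2: [9, 10, 11, 12]; color 3: [7, 8, 13, 16].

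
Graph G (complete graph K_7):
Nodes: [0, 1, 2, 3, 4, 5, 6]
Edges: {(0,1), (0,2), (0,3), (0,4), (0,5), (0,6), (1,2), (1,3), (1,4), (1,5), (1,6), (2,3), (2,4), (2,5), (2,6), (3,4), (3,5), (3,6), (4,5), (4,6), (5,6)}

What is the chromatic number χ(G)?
Clique number ω(G) = 7 (lower bound: χ ≥ ω).
The clique on [0, 1, 2, 3, 4, 5, 6] has size 7, forcing χ ≥ 7, and the coloring below uses 7 colors, so χ(G) = 7.
A valid 7-coloring: color 1: [3]; color 2: [0]; color 3: [5]; color 4: [2]; color 5: [4]; color 6: [6]; color 7: [1].

χ(G) = 7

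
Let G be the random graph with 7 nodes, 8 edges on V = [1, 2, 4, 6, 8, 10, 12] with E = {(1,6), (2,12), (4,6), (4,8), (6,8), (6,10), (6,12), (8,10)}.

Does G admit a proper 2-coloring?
No, G is not 2-colorable

The clique on vertices [6, 8, 10] has size 3 > 2, so it alone needs 3 colors.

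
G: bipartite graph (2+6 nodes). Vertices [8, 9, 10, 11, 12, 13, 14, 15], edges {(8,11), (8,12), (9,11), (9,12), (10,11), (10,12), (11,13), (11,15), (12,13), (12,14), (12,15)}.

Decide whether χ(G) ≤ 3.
Yes, G is 3-colorable

A valid 3-coloring: color 1: [11, 12]; color 2: [8, 9, 10, 13, 14, 15].
(χ(G) = 2 ≤ 3.)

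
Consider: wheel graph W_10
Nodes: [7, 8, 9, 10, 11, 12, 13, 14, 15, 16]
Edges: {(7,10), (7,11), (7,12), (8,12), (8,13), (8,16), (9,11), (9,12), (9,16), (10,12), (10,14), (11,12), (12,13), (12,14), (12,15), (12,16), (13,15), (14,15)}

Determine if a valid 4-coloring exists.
Yes, G is 4-colorable

A valid 4-coloring: color 1: [12]; color 2: [7, 8, 9, 15]; color 3: [11, 13, 14, 16]; color 4: [10].
(χ(G) = 4 ≤ 4.)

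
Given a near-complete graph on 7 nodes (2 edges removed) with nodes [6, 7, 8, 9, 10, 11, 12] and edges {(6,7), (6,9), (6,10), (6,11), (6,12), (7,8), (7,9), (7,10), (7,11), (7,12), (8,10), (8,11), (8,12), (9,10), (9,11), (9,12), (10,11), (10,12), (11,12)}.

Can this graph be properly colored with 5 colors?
The clique on vertices [6, 7, 9, 10, 11, 12] has size 6 > 5, so it alone needs 6 colors.

No, G is not 5-colorable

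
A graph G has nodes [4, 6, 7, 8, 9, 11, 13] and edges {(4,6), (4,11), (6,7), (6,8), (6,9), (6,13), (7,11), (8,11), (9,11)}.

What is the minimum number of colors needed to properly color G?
Clique number ω(G) = 2 (lower bound: χ ≥ ω).
The graph is bipartite (no odd cycle), so 2 colors suffice: χ(G) = 2.
A valid 2-coloring: color 1: [6, 11]; color 2: [4, 7, 8, 9, 13].

χ(G) = 2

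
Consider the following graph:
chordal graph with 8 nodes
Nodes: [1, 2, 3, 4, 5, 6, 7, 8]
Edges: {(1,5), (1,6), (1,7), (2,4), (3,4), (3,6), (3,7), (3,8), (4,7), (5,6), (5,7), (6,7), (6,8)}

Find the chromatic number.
Clique number ω(G) = 4 (lower bound: χ ≥ ω).
The clique on [1, 5, 6, 7] has size 4, forcing χ ≥ 4, and the coloring below uses 4 colors, so χ(G) = 4.
A valid 4-coloring: color 1: [4, 6]; color 2: [2, 7, 8]; color 3: [3, 5]; color 4: [1].

χ(G) = 4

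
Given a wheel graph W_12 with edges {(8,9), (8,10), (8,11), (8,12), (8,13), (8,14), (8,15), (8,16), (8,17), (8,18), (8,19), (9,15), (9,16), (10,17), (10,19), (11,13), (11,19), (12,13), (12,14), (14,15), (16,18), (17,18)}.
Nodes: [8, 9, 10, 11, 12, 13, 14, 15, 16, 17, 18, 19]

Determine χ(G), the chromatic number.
Clique number ω(G) = 3 (lower bound: χ ≥ ω).
Odd cycle [12, 14, 15, 9, 16, 18, 17, 10, 19, 11, 13] needs 3 colors (χ ≥ 3).
Vertex 8 is adjacent to every vertex of [9, 10, 11, 12, 13, 14, 15, 16, 17, 18, 19], which already need 3 colors among themselves, so 8 needs a new color (χ ≥ 4).
The coloring below uses 4 colors, so χ(G) = 4.
A valid 4-coloring: color 1: [8]; color 2: [11, 12, 15, 16, 17]; color 3: [9, 10, 13, 14, 18]; color 4: [19].

χ(G) = 4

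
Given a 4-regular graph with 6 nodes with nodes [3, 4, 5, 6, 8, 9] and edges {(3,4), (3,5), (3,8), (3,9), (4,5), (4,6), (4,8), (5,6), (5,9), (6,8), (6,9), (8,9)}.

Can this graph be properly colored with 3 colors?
Yes, G is 3-colorable

A valid 3-coloring: color 1: [3, 6]; color 2: [4, 9]; color 3: [5, 8].
(χ(G) = 3 ≤ 3.)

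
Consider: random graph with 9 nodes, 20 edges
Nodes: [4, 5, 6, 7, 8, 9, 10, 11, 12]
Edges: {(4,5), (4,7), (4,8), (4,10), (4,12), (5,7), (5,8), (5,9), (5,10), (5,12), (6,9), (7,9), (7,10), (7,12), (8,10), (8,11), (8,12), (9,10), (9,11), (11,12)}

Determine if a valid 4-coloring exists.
Yes, G is 4-colorable

A valid 4-coloring: color 1: [5, 6, 11]; color 2: [7, 8]; color 3: [4, 9]; color 4: [10, 12].
(χ(G) = 4 ≤ 4.)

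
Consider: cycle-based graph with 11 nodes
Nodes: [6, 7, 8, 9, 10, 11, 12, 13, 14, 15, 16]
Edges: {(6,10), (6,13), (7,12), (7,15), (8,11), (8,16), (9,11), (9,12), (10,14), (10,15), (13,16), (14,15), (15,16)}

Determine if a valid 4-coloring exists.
A valid 4-coloring: color 1: [11, 12, 13, 15]; color 2: [7, 9, 10, 16]; color 3: [6, 8, 14].
(χ(G) = 3 ≤ 4.)

Yes, G is 4-colorable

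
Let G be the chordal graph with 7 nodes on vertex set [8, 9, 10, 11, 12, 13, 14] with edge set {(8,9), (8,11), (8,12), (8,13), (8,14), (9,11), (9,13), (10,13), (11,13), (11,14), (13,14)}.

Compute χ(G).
Clique number ω(G) = 4 (lower bound: χ ≥ ω).
The clique on [8, 9, 11, 13] has size 4, forcing χ ≥ 4, and the coloring below uses 4 colors, so χ(G) = 4.
A valid 4-coloring: color 1: [8, 10]; color 2: [12, 13]; color 3: [11]; color 4: [9, 14].

χ(G) = 4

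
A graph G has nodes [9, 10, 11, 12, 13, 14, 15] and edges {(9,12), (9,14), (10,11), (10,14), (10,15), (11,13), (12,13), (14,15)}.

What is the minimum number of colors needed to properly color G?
χ(G) = 3

Clique number ω(G) = 3 (lower bound: χ ≥ ω).
The clique on [10, 14, 15] has size 3, forcing χ ≥ 3, and the coloring below uses 3 colors, so χ(G) = 3.
A valid 3-coloring: color 1: [11, 12, 14]; color 2: [9, 10, 13]; color 3: [15].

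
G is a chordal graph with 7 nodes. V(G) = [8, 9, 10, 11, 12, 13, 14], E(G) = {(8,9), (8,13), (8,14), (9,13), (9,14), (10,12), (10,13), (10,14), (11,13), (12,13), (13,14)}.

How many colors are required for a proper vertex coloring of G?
Clique number ω(G) = 4 (lower bound: χ ≥ ω).
The clique on [8, 9, 13, 14] has size 4, forcing χ ≥ 4, and the coloring below uses 4 colors, so χ(G) = 4.
A valid 4-coloring: color 1: [13]; color 2: [11, 12, 14]; color 3: [9, 10]; color 4: [8].

χ(G) = 4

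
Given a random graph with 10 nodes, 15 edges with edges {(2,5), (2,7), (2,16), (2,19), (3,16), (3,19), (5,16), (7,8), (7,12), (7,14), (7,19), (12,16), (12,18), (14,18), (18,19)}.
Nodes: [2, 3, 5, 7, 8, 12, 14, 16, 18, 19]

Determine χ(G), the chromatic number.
χ(G) = 3

Clique number ω(G) = 3 (lower bound: χ ≥ ω).
The clique on [2, 5, 16] has size 3, forcing χ ≥ 3, and the coloring below uses 3 colors, so χ(G) = 3.
A valid 3-coloring: color 1: [7, 16, 18]; color 2: [2, 3, 8, 12, 14]; color 3: [5, 19].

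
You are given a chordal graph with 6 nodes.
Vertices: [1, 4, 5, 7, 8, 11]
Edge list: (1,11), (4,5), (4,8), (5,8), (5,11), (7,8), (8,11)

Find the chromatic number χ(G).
Clique number ω(G) = 3 (lower bound: χ ≥ ω).
The clique on [5, 8, 11] has size 3, forcing χ ≥ 3, and the coloring below uses 3 colors, so χ(G) = 3.
A valid 3-coloring: color 1: [1, 8]; color 2: [5, 7]; color 3: [4, 11].

χ(G) = 3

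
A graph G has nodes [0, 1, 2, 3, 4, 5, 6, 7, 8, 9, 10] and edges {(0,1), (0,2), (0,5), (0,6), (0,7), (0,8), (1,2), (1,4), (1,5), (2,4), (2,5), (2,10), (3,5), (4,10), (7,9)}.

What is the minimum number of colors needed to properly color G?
χ(G) = 4

Clique number ω(G) = 4 (lower bound: χ ≥ ω).
The clique on [0, 1, 2, 5] has size 4, forcing χ ≥ 4, and the coloring below uses 4 colors, so χ(G) = 4.
A valid 4-coloring: color 1: [0, 3, 4, 9]; color 2: [2, 6, 7, 8]; color 3: [1, 10]; color 4: [5].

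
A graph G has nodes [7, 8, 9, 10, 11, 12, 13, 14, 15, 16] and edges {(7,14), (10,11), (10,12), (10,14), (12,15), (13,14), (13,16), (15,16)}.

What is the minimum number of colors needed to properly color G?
Clique number ω(G) = 2 (lower bound: χ ≥ ω).
The graph is bipartite (no odd cycle), so 2 colors suffice: χ(G) = 2.
A valid 2-coloring: color 1: [7, 8, 9, 10, 13, 15]; color 2: [11, 12, 14, 16].

χ(G) = 2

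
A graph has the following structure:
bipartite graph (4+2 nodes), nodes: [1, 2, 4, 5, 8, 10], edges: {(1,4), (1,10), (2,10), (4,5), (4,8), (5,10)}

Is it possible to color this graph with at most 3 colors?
Yes, G is 3-colorable

A valid 3-coloring: color 1: [4, 10]; color 2: [1, 2, 5, 8].
(χ(G) = 2 ≤ 3.)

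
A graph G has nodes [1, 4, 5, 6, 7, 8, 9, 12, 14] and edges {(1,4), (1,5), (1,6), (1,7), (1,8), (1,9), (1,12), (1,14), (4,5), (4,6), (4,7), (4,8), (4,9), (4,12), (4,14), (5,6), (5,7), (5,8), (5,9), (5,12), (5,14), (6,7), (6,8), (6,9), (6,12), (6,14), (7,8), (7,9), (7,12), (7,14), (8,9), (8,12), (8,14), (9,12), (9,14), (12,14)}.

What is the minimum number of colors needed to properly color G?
Clique number ω(G) = 9 (lower bound: χ ≥ ω).
The clique on [1, 4, 5, 6, 7, 8, 9, 12, 14] has size 9, forcing χ ≥ 9, and the coloring below uses 9 colors, so χ(G) = 9.
A valid 9-coloring: color 1: [1]; color 2: [8]; color 3: [4]; color 4: [5]; color 5: [14]; color 6: [6]; color 7: [9]; color 8: [12]; color 9: [7].

χ(G) = 9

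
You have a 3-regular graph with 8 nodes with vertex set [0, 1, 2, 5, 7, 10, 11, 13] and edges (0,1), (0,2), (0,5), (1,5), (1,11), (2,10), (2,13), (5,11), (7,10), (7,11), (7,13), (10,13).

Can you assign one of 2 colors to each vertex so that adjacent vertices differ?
No, G is not 2-colorable

The clique on vertices [0, 1, 5] has size 3 > 2, so it alone needs 3 colors.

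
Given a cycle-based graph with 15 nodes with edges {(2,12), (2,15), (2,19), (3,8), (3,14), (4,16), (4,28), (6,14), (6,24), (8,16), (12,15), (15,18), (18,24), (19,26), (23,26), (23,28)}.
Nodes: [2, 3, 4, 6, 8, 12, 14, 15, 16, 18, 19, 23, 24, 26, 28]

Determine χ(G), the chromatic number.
Clique number ω(G) = 3 (lower bound: χ ≥ ω).
The clique on [2, 12, 15] has size 3, forcing χ ≥ 3, and the coloring below uses 3 colors, so χ(G) = 3.
A valid 3-coloring: color 1: [4, 8, 14, 15, 19, 23, 24]; color 2: [2, 3, 6, 16, 18, 26, 28]; color 3: [12].

χ(G) = 3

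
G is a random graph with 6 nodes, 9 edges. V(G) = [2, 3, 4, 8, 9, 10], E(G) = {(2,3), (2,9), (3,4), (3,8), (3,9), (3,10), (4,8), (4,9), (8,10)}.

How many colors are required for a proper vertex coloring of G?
χ(G) = 3

Clique number ω(G) = 3 (lower bound: χ ≥ ω).
The clique on [2, 3, 9] has size 3, forcing χ ≥ 3, and the coloring below uses 3 colors, so χ(G) = 3.
A valid 3-coloring: color 1: [3]; color 2: [8, 9]; color 3: [2, 4, 10].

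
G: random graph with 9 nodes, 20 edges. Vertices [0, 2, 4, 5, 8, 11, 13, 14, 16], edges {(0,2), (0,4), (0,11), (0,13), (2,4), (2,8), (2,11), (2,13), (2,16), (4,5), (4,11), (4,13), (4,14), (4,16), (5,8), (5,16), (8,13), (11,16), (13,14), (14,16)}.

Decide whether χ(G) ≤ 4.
A valid 4-coloring: color 1: [4, 8]; color 2: [2, 5, 14]; color 3: [0, 16]; color 4: [11, 13].
(χ(G) = 4 ≤ 4.)

Yes, G is 4-colorable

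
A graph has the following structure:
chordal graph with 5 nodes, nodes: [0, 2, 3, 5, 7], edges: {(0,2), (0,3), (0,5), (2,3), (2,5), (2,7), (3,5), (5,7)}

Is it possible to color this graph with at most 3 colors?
The clique on vertices [0, 2, 3, 5] has size 4 > 3, so it alone needs 4 colors.

No, G is not 3-colorable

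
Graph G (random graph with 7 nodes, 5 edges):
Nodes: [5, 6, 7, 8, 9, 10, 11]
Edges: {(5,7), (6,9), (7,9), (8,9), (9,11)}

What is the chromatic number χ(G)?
Clique number ω(G) = 2 (lower bound: χ ≥ ω).
The graph is bipartite (no odd cycle), so 2 colors suffice: χ(G) = 2.
A valid 2-coloring: color 1: [5, 9, 10]; color 2: [6, 7, 8, 11].

χ(G) = 2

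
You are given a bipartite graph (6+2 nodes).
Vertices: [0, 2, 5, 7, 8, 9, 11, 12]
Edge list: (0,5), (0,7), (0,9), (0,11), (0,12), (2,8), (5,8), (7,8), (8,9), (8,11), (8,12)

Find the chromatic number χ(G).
Clique number ω(G) = 2 (lower bound: χ ≥ ω).
The graph is bipartite (no odd cycle), so 2 colors suffice: χ(G) = 2.
A valid 2-coloring: color 1: [0, 8]; color 2: [2, 5, 7, 9, 11, 12].

χ(G) = 2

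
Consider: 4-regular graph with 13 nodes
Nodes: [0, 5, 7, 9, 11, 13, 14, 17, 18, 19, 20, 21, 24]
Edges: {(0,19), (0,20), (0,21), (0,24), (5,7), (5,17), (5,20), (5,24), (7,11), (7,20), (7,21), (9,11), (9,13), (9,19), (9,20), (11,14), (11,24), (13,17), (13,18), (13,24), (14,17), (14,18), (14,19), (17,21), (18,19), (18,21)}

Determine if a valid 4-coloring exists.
Yes, G is 4-colorable

A valid 4-coloring: color 1: [0, 5, 11, 13]; color 2: [9, 14, 21, 24]; color 3: [17, 19, 20]; color 4: [7, 18].
(χ(G) = 3 ≤ 4.)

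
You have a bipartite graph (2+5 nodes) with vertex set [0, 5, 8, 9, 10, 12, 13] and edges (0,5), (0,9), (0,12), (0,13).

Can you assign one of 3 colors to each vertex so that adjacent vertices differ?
Yes, G is 3-colorable

A valid 3-coloring: color 1: [0, 8, 10]; color 2: [5, 9, 12, 13].
(χ(G) = 2 ≤ 3.)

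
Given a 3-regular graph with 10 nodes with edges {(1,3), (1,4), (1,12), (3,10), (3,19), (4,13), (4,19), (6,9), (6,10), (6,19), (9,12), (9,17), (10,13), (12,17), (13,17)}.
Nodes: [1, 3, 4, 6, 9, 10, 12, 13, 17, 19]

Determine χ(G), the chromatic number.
Clique number ω(G) = 3 (lower bound: χ ≥ ω).
The clique on [9, 12, 17] has size 3, forcing χ ≥ 3, and the coloring below uses 3 colors, so χ(G) = 3.
A valid 3-coloring: color 1: [4, 10, 12]; color 2: [1, 9, 13, 19]; color 3: [3, 6, 17].

χ(G) = 3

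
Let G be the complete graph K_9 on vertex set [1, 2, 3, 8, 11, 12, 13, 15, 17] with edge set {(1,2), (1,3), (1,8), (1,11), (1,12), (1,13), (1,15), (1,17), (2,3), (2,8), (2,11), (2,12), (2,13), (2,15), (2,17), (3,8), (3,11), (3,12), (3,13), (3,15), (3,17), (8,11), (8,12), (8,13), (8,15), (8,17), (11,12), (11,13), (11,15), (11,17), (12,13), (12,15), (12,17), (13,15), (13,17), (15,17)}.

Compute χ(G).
χ(G) = 9

Clique number ω(G) = 9 (lower bound: χ ≥ ω).
The clique on [1, 2, 3, 8, 11, 12, 13, 15, 17] has size 9, forcing χ ≥ 9, and the coloring below uses 9 colors, so χ(G) = 9.
A valid 9-coloring: color 1: [11]; color 2: [12]; color 3: [8]; color 4: [3]; color 5: [2]; color 6: [1]; color 7: [17]; color 8: [13]; color 9: [15].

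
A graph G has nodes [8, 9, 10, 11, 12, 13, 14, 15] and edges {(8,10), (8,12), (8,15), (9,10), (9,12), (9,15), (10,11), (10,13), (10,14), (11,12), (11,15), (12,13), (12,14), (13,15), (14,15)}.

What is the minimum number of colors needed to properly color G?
χ(G) = 2

Clique number ω(G) = 2 (lower bound: χ ≥ ω).
The graph is bipartite (no odd cycle), so 2 colors suffice: χ(G) = 2.
A valid 2-coloring: color 1: [10, 12, 15]; color 2: [8, 9, 11, 13, 14].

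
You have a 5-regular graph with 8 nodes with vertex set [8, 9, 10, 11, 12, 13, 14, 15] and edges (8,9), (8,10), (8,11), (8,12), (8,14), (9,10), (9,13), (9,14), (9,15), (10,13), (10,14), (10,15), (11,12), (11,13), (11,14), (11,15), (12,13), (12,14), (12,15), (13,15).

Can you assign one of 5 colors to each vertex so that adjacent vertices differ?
A valid 5-coloring: color 1: [13, 14]; color 2: [10, 11]; color 3: [9, 12]; color 4: [8, 15].
(χ(G) = 4 ≤ 5.)

Yes, G is 5-colorable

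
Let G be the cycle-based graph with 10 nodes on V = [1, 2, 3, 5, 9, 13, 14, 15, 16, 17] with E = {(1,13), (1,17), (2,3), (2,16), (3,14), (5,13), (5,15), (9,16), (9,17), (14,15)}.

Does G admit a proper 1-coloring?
No, G is not 1-colorable

Edge (1,17) forces its endpoints to differ, so 1 color is not enough.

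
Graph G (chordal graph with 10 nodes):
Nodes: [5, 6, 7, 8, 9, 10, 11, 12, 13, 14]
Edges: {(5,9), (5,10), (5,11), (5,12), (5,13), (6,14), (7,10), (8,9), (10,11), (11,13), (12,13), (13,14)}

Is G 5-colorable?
A valid 5-coloring: color 1: [5, 7, 8, 14]; color 2: [6, 9, 10, 13]; color 3: [11, 12].
(χ(G) = 3 ≤ 5.)

Yes, G is 5-colorable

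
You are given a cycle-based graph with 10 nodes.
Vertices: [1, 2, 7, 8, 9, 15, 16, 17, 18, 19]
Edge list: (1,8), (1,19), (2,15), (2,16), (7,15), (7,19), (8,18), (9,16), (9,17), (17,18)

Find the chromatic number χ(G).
Clique number ω(G) = 2 (lower bound: χ ≥ ω).
The graph is bipartite (no odd cycle), so 2 colors suffice: χ(G) = 2.
A valid 2-coloring: color 1: [8, 15, 16, 17, 19]; color 2: [1, 2, 7, 9, 18].

χ(G) = 2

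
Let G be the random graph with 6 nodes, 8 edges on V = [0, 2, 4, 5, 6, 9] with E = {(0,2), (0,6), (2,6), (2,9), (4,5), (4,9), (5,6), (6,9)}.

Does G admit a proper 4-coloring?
Yes, G is 4-colorable

A valid 4-coloring: color 1: [4, 6]; color 2: [2, 5]; color 3: [0, 9].
(χ(G) = 3 ≤ 4.)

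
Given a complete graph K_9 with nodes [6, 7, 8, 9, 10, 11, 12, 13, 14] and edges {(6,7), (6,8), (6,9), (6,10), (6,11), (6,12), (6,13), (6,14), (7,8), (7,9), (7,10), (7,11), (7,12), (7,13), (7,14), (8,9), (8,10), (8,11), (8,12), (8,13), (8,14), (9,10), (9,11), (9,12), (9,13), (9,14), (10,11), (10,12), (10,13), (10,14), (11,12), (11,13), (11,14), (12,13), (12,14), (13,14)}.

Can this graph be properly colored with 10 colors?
A valid 10-coloring: color 1: [6]; color 2: [14]; color 3: [11]; color 4: [9]; color 5: [7]; color 6: [13]; color 7: [12]; color 8: [8]; color 9: [10].
(χ(G) = 9 ≤ 10.)

Yes, G is 10-colorable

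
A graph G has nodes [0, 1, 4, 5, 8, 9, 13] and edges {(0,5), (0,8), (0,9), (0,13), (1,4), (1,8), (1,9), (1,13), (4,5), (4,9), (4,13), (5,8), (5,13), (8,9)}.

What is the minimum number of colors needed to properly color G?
χ(G) = 4

Clique number ω(G) = 3 (lower bound: χ ≥ ω).
Suppose a proper 3-coloring c exists. The clique [0, 5, 8] takes 3 distinct colors; by symmetry let c(0) = 1, c(5) = 2, c(8) = 3.
- Vertex 9: neighbors [0, 8] already have colors [1, 3] ⇒ c(9) = 2.
- Vertex 1: neighbors [9, 8] already have colors [2, 3] ⇒ c(1) = 1.
- Vertex 4: neighbors [1, 5] already have colors [1, 2] ⇒ c(4) = 3.
- Vertex 13: neighbors [0, 5, 4] already have colors [1, 2, 3] — all 3 colors blocked. Contradiction.
The forced assignments end in a contradiction, so G has no proper 3-coloring (χ ≥ 4).
The coloring below uses 4 colors, so χ(G) = 4.
A valid 4-coloring: color 1: [1, 5]; color 2: [0, 4]; color 3: [9, 13]; color 4: [8].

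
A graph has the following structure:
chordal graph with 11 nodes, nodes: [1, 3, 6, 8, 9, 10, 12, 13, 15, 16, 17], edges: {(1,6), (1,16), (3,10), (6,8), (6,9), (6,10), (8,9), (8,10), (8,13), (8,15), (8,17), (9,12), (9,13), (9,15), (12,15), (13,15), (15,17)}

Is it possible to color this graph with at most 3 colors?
The clique on vertices [8, 9, 13, 15] has size 4 > 3, so it alone needs 4 colors.

No, G is not 3-colorable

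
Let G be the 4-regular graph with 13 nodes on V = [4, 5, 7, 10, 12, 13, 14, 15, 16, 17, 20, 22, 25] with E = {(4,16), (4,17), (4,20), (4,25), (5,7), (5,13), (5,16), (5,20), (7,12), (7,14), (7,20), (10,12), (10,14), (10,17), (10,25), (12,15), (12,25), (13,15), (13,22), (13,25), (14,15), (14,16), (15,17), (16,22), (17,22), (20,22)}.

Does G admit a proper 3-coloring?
Yes, G is 3-colorable

A valid 3-coloring: color 1: [4, 7, 10, 15, 22]; color 2: [12, 13, 16, 17, 20]; color 3: [5, 14, 25].
(χ(G) = 3 ≤ 3.)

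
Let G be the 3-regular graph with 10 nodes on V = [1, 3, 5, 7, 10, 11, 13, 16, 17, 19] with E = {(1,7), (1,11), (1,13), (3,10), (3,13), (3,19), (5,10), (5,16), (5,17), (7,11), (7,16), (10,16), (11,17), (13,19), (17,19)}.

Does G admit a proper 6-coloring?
Yes, G is 6-colorable

A valid 6-coloring: color 1: [7, 10, 13, 17]; color 2: [1, 3, 16]; color 3: [5, 11, 19].
(χ(G) = 3 ≤ 6.)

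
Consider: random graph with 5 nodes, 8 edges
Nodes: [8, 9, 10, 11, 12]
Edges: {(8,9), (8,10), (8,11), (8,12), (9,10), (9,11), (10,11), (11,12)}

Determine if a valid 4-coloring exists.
Yes, G is 4-colorable

A valid 4-coloring: color 1: [11]; color 2: [8]; color 3: [9, 12]; color 4: [10].
(χ(G) = 4 ≤ 4.)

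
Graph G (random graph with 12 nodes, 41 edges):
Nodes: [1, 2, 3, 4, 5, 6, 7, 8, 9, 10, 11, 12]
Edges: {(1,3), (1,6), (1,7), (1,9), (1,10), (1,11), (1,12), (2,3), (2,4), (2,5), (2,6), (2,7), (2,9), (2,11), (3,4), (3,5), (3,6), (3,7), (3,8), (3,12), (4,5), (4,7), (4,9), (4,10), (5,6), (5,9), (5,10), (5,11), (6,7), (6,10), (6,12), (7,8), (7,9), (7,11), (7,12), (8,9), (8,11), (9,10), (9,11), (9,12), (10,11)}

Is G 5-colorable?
Yes, G is 5-colorable

A valid 5-coloring: color 1: [5, 7]; color 2: [3, 9]; color 3: [1, 2, 8]; color 4: [4, 6, 11]; color 5: [10, 12].
(χ(G) = 5 ≤ 5.)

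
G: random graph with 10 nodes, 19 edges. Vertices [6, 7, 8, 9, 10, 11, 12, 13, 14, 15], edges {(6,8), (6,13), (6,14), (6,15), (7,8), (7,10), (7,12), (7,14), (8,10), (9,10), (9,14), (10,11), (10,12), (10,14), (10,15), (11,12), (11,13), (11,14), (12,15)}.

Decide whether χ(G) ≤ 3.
Yes, G is 3-colorable

A valid 3-coloring: color 1: [6, 10]; color 2: [8, 12, 13, 14]; color 3: [7, 9, 11, 15].
(χ(G) = 3 ≤ 3.)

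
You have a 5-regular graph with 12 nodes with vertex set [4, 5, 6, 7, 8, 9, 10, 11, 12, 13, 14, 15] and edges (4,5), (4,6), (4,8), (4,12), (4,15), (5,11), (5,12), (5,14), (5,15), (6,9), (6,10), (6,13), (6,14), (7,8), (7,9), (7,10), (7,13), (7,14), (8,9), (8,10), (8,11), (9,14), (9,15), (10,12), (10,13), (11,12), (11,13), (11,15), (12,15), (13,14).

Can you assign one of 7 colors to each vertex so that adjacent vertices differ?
Yes, G is 7-colorable

A valid 7-coloring: color 1: [5, 6, 8]; color 2: [10, 14, 15]; color 3: [9, 12, 13]; color 4: [4, 7, 11].
(χ(G) = 4 ≤ 7.)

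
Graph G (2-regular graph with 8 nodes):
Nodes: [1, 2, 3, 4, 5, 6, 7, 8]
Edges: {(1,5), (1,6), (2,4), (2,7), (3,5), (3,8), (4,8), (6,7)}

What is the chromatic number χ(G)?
Clique number ω(G) = 2 (lower bound: χ ≥ ω).
The graph is bipartite (no odd cycle), so 2 colors suffice: χ(G) = 2.
A valid 2-coloring: color 1: [1, 3, 4, 7]; color 2: [2, 5, 6, 8].

χ(G) = 2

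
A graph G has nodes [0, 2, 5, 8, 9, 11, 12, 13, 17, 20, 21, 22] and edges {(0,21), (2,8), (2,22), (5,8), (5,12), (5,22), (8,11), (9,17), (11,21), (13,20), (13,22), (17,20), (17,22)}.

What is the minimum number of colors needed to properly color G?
χ(G) = 2

Clique number ω(G) = 2 (lower bound: χ ≥ ω).
The graph is bipartite (no odd cycle), so 2 colors suffice: χ(G) = 2.
A valid 2-coloring: color 1: [8, 9, 12, 20, 21, 22]; color 2: [0, 2, 5, 11, 13, 17].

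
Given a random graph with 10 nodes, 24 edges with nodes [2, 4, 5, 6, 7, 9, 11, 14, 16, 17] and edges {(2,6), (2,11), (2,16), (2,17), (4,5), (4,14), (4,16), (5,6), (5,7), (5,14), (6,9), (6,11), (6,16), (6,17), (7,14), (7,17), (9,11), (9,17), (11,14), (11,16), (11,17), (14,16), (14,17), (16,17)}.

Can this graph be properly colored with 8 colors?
Yes, G is 8-colorable

A valid 8-coloring: color 1: [4, 17]; color 2: [5, 11]; color 3: [6, 14]; color 4: [7, 9, 16]; color 5: [2].
(χ(G) = 5 ≤ 8.)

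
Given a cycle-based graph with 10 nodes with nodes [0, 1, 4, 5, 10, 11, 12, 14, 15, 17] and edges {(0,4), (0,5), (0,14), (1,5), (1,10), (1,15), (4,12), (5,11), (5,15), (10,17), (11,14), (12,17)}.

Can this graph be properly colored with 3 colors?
Yes, G is 3-colorable

A valid 3-coloring: color 1: [5, 10, 12, 14]; color 2: [0, 1, 11, 17]; color 3: [4, 15].
(χ(G) = 3 ≤ 3.)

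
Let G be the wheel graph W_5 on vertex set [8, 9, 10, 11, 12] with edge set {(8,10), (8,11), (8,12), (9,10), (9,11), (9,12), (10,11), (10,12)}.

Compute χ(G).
χ(G) = 3

Clique number ω(G) = 3 (lower bound: χ ≥ ω).
The clique on [8, 10, 11] has size 3, forcing χ ≥ 3, and the coloring below uses 3 colors, so χ(G) = 3.
A valid 3-coloring: color 1: [10]; color 2: [8, 9]; color 3: [11, 12].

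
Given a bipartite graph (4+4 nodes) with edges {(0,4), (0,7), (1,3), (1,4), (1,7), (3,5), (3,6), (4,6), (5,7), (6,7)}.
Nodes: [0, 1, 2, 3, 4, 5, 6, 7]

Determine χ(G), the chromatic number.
Clique number ω(G) = 2 (lower bound: χ ≥ ω).
The graph is bipartite (no odd cycle), so 2 colors suffice: χ(G) = 2.
A valid 2-coloring: color 1: [2, 3, 4, 7]; color 2: [0, 1, 5, 6].

χ(G) = 2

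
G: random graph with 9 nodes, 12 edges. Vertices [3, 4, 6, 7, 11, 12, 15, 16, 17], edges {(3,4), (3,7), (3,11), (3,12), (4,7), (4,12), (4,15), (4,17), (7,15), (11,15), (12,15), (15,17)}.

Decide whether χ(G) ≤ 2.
No, G is not 2-colorable

The clique on vertices [3, 4, 12] has size 3 > 2, so it alone needs 3 colors.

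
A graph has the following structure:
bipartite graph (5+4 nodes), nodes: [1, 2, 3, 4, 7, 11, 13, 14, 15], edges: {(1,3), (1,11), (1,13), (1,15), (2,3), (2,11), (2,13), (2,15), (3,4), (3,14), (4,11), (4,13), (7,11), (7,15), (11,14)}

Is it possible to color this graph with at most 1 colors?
Edge (1,11) forces its endpoints to differ, so 1 color is not enough.

No, G is not 1-colorable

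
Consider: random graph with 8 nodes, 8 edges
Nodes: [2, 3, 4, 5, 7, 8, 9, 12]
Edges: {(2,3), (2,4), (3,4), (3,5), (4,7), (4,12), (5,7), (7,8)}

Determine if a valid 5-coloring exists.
A valid 5-coloring: color 1: [4, 5, 8, 9]; color 2: [3, 7, 12]; color 3: [2].
(χ(G) = 3 ≤ 5.)

Yes, G is 5-colorable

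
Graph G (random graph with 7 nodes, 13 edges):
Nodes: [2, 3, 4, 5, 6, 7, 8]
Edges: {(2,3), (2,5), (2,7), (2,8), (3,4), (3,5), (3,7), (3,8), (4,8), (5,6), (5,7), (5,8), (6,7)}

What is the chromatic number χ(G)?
Clique number ω(G) = 4 (lower bound: χ ≥ ω).
The clique on [2, 3, 5, 8] has size 4, forcing χ ≥ 4, and the coloring below uses 4 colors, so χ(G) = 4.
A valid 4-coloring: color 1: [4, 5]; color 2: [3, 6]; color 3: [2]; color 4: [7, 8].

χ(G) = 4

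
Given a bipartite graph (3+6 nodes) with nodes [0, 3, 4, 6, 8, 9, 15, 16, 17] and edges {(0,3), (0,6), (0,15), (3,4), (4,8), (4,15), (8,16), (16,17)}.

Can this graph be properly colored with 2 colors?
Yes, G is 2-colorable

A valid 2-coloring: color 1: [0, 4, 9, 16]; color 2: [3, 6, 8, 15, 17].
(χ(G) = 2 ≤ 2.)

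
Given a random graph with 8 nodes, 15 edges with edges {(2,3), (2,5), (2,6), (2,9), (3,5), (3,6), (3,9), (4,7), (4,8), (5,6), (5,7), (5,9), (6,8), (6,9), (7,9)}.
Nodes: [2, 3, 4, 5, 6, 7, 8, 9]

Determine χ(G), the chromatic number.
Clique number ω(G) = 5 (lower bound: χ ≥ ω).
The clique on [2, 3, 5, 6, 9] has size 5, forcing χ ≥ 5, and the coloring below uses 5 colors, so χ(G) = 5.
A valid 5-coloring: color 1: [4, 5]; color 2: [8, 9]; color 3: [6, 7]; color 4: [3]; color 5: [2].

χ(G) = 5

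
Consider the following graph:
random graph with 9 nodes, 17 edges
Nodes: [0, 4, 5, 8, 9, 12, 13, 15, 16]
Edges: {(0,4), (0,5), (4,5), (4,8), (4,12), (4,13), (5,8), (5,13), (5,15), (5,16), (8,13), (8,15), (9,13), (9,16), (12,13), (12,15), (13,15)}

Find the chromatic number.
Clique number ω(G) = 4 (lower bound: χ ≥ ω).
The clique on [4, 5, 8, 13] has size 4, forcing χ ≥ 4, and the coloring below uses 4 colors, so χ(G) = 4.
A valid 4-coloring: color 1: [0, 13, 16]; color 2: [5, 9, 12]; color 3: [4, 15]; color 4: [8].

χ(G) = 4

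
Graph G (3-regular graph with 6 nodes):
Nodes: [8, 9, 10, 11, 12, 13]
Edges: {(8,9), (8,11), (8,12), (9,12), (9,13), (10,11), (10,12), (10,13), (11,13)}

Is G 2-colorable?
No, G is not 2-colorable

The clique on vertices [8, 9, 12] has size 3 > 2, so it alone needs 3 colors.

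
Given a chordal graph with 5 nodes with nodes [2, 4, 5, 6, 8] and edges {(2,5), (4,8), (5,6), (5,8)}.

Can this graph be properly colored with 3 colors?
A valid 3-coloring: color 1: [4, 5]; color 2: [2, 6, 8].
(χ(G) = 2 ≤ 3.)

Yes, G is 3-colorable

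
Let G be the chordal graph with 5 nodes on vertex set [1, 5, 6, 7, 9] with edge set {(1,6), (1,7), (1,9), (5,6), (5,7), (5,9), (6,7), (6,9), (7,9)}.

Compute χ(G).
Clique number ω(G) = 4 (lower bound: χ ≥ ω).
The clique on [1, 6, 7, 9] has size 4, forcing χ ≥ 4, and the coloring below uses 4 colors, so χ(G) = 4.
A valid 4-coloring: color 1: [7]; color 2: [6]; color 3: [9]; color 4: [1, 5].

χ(G) = 4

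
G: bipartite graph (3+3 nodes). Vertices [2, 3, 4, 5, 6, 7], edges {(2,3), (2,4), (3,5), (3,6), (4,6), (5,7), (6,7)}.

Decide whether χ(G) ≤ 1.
Edge (2,3) forces its endpoints to differ, so 1 color is not enough.

No, G is not 1-colorable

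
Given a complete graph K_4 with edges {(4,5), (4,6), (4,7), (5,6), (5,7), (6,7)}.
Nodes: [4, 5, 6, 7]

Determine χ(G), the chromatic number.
Clique number ω(G) = 4 (lower bound: χ ≥ ω).
The clique on [4, 5, 6, 7] has size 4, forcing χ ≥ 4, and the coloring below uses 4 colors, so χ(G) = 4.
A valid 4-coloring: color 1: [7]; color 2: [5]; color 3: [4]; color 4: [6].

χ(G) = 4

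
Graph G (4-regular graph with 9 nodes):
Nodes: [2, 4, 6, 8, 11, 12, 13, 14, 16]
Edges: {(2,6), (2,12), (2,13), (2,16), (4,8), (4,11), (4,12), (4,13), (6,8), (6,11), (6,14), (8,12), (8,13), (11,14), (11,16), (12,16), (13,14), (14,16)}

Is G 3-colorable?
Yes, G is 3-colorable

A valid 3-coloring: color 1: [11, 12, 13]; color 2: [4, 6, 16]; color 3: [2, 8, 14].
(χ(G) = 3 ≤ 3.)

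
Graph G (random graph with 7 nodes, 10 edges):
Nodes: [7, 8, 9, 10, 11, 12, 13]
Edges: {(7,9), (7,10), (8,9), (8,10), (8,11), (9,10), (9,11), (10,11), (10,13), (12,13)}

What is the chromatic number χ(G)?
χ(G) = 4

Clique number ω(G) = 4 (lower bound: χ ≥ ω).
The clique on [8, 9, 10, 11] has size 4, forcing χ ≥ 4, and the coloring below uses 4 colors, so χ(G) = 4.
A valid 4-coloring: color 1: [10, 12]; color 2: [9, 13]; color 3: [7, 8]; color 4: [11].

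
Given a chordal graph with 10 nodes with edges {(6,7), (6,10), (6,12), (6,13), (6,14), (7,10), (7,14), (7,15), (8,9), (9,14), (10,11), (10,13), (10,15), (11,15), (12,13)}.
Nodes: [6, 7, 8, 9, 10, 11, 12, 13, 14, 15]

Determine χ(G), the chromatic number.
Clique number ω(G) = 3 (lower bound: χ ≥ ω).
The clique on [6, 12, 13] has size 3, forcing χ ≥ 3, and the coloring below uses 3 colors, so χ(G) = 3.
A valid 3-coloring: color 1: [6, 9, 15]; color 2: [8, 10, 12, 14]; color 3: [7, 11, 13].

χ(G) = 3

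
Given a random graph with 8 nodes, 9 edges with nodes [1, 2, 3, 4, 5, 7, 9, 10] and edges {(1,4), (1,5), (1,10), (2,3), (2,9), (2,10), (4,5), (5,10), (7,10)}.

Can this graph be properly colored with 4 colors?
Yes, G is 4-colorable

A valid 4-coloring: color 1: [3, 4, 9, 10]; color 2: [1, 2, 7]; color 3: [5].
(χ(G) = 3 ≤ 4.)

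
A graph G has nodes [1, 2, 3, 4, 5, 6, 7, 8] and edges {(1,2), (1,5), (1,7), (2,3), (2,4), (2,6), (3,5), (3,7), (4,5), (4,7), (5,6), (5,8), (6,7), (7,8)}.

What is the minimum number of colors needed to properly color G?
χ(G) = 2

Clique number ω(G) = 2 (lower bound: χ ≥ ω).
The graph is bipartite (no odd cycle), so 2 colors suffice: χ(G) = 2.
A valid 2-coloring: color 1: [2, 5, 7]; color 2: [1, 3, 4, 6, 8].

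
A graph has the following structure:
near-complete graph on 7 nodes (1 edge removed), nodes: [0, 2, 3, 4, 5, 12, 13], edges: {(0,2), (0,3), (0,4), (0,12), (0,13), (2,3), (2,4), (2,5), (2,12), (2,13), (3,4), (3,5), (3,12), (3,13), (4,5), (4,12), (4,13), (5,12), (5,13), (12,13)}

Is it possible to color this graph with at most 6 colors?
A valid 6-coloring: color 1: [3]; color 2: [4]; color 3: [13]; color 4: [12]; color 5: [2]; color 6: [0, 5].
(χ(G) = 6 ≤ 6.)

Yes, G is 6-colorable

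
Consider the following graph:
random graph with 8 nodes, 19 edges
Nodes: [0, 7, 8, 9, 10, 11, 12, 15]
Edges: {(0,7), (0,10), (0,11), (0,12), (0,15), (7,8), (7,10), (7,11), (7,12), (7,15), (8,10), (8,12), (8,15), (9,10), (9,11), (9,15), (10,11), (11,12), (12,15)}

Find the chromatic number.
Clique number ω(G) = 4 (lower bound: χ ≥ ω).
The clique on [0, 7, 10, 11] has size 4, forcing χ ≥ 4, and the coloring below uses 4 colors, so χ(G) = 4.
A valid 4-coloring: color 1: [7, 9]; color 2: [0, 8]; color 3: [10, 12]; color 4: [11, 15].

χ(G) = 4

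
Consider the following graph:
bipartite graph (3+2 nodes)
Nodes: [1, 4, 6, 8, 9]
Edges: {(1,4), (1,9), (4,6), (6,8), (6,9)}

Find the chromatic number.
Clique number ω(G) = 2 (lower bound: χ ≥ ω).
The graph is bipartite (no odd cycle), so 2 colors suffice: χ(G) = 2.
A valid 2-coloring: color 1: [1, 6]; color 2: [4, 8, 9].

χ(G) = 2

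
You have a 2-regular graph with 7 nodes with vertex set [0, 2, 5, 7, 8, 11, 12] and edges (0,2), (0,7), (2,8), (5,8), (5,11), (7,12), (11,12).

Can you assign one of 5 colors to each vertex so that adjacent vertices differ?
A valid 5-coloring: color 1: [7, 8, 11]; color 2: [2, 5, 12]; color 3: [0].
(χ(G) = 3 ≤ 5.)

Yes, G is 5-colorable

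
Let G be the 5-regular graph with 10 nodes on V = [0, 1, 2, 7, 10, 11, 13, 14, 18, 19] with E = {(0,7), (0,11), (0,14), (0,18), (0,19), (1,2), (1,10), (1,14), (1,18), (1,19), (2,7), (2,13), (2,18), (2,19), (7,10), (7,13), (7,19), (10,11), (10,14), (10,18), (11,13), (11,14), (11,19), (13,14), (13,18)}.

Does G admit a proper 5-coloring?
Yes, G is 5-colorable

A valid 5-coloring: color 1: [7, 14, 18]; color 2: [0, 2, 10]; color 3: [1, 11]; color 4: [13, 19].
(χ(G) = 4 ≤ 5.)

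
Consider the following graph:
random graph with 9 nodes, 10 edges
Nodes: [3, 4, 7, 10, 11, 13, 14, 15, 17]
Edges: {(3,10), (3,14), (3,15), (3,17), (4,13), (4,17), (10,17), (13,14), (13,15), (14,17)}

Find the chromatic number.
Clique number ω(G) = 3 (lower bound: χ ≥ ω).
The clique on [3, 10, 17] has size 3, forcing χ ≥ 3, and the coloring below uses 3 colors, so χ(G) = 3.
A valid 3-coloring: color 1: [7, 11, 13, 17]; color 2: [3, 4]; color 3: [10, 14, 15].

χ(G) = 3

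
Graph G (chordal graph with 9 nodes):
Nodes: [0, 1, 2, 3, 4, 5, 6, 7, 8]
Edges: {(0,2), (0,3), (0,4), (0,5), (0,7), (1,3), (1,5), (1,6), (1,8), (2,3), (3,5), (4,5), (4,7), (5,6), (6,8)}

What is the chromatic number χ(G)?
χ(G) = 3

Clique number ω(G) = 3 (lower bound: χ ≥ ω).
The clique on [0, 2, 3] has size 3, forcing χ ≥ 3, and the coloring below uses 3 colors, so χ(G) = 3.
A valid 3-coloring: color 1: [2, 5, 7, 8]; color 2: [0, 1]; color 3: [3, 4, 6].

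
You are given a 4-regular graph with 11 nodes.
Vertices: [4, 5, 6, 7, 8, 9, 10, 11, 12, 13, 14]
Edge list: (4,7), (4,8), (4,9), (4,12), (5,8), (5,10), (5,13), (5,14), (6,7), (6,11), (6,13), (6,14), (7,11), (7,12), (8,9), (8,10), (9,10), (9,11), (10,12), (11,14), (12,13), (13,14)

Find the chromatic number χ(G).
Clique number ω(G) = 3 (lower bound: χ ≥ ω).
The clique on [4, 8, 9] has size 3, forcing χ ≥ 3, and the coloring below uses 3 colors, so χ(G) = 3.
A valid 3-coloring: color 1: [7, 8, 14]; color 2: [5, 6, 9, 12]; color 3: [4, 10, 11, 13].

χ(G) = 3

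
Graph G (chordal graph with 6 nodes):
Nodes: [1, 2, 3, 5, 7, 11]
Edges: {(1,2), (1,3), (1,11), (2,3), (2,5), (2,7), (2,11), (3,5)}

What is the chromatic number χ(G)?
Clique number ω(G) = 3 (lower bound: χ ≥ ω).
The clique on [1, 2, 3] has size 3, forcing χ ≥ 3, and the coloring below uses 3 colors, so χ(G) = 3.
A valid 3-coloring: color 1: [2]; color 2: [1, 5, 7]; color 3: [3, 11].

χ(G) = 3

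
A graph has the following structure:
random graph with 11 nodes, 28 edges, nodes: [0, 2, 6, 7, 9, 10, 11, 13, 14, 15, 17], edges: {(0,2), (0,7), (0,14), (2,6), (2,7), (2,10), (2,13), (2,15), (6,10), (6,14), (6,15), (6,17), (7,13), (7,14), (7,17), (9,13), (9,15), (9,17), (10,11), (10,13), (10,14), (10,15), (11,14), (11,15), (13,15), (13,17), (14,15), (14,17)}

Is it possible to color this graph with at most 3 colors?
No, G is not 3-colorable

The clique on vertices [2, 10, 13, 15] has size 4 > 3, so it alone needs 4 colors.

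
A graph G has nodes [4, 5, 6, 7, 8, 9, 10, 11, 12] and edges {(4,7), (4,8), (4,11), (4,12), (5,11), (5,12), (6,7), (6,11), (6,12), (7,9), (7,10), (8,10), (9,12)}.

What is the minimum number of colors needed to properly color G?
Clique number ω(G) = 2 (lower bound: χ ≥ ω).
The graph is bipartite (no odd cycle), so 2 colors suffice: χ(G) = 2.
A valid 2-coloring: color 1: [4, 5, 6, 9, 10]; color 2: [7, 8, 11, 12].

χ(G) = 2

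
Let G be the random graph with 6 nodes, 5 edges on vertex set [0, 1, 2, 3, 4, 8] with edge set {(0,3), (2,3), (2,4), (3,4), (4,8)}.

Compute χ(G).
χ(G) = 3

Clique number ω(G) = 3 (lower bound: χ ≥ ω).
The clique on [2, 3, 4] has size 3, forcing χ ≥ 3, and the coloring below uses 3 colors, so χ(G) = 3.
A valid 3-coloring: color 1: [0, 1, 4]; color 2: [3, 8]; color 3: [2].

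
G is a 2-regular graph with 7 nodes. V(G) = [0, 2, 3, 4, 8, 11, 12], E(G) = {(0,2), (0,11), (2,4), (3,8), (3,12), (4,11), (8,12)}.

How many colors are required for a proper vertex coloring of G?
χ(G) = 3

Clique number ω(G) = 3 (lower bound: χ ≥ ω).
The clique on [3, 8, 12] has size 3, forcing χ ≥ 3, and the coloring below uses 3 colors, so χ(G) = 3.
A valid 3-coloring: color 1: [2, 11, 12]; color 2: [0, 3, 4]; color 3: [8].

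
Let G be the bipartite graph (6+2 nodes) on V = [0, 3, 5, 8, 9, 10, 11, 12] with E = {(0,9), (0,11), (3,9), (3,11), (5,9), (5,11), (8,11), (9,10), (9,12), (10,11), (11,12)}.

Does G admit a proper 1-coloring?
No, G is not 1-colorable

Edge (0,9) forces its endpoints to differ, so 1 color is not enough.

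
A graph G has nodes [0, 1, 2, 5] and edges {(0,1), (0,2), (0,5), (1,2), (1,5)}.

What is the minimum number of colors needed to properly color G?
Clique number ω(G) = 3 (lower bound: χ ≥ ω).
The clique on [0, 1, 2] has size 3, forcing χ ≥ 3, and the coloring below uses 3 colors, so χ(G) = 3.
A valid 3-coloring: color 1: [0]; color 2: [1]; color 3: [2, 5].

χ(G) = 3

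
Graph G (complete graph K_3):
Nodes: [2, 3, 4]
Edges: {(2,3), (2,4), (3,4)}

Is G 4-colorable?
Yes, G is 4-colorable

A valid 4-coloring: color 1: [2]; color 2: [4]; color 3: [3].
(χ(G) = 3 ≤ 4.)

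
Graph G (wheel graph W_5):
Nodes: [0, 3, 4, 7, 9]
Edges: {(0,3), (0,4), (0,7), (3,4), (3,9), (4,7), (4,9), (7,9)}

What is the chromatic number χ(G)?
χ(G) = 3

Clique number ω(G) = 3 (lower bound: χ ≥ ω).
The clique on [0, 3, 4] has size 3, forcing χ ≥ 3, and the coloring below uses 3 colors, so χ(G) = 3.
A valid 3-coloring: color 1: [4]; color 2: [3, 7]; color 3: [0, 9].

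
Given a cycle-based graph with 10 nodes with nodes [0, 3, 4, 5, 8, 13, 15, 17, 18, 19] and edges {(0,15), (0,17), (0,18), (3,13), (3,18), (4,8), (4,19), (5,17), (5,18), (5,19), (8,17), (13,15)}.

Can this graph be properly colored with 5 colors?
A valid 5-coloring: color 1: [0, 3, 5, 8]; color 2: [4, 13, 17, 18]; color 3: [15, 19].
(χ(G) = 3 ≤ 5.)

Yes, G is 5-colorable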